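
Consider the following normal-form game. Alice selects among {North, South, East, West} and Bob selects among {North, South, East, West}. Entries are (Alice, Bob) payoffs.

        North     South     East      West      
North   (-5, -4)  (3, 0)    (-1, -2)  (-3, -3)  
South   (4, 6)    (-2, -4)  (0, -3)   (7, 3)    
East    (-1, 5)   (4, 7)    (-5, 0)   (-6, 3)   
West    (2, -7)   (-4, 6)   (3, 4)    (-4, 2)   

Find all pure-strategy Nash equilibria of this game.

Check mutual best responses: a cell is a NE iff neither player can gain by unilaterally deviating.
Alice's best responses — vs North: South (payoff 4); vs South: East (payoff 4); vs East: West (payoff 3); vs West: South (payoff 7).
Bob's best responses — vs North: South (payoff 0); vs South: North (payoff 6); vs East: South (payoff 7); vs West: South (payoff 6).
Mutual best responses occur at (South, North) and (East, South); at each, neither player gains by switching.

(South, North) and (East, South)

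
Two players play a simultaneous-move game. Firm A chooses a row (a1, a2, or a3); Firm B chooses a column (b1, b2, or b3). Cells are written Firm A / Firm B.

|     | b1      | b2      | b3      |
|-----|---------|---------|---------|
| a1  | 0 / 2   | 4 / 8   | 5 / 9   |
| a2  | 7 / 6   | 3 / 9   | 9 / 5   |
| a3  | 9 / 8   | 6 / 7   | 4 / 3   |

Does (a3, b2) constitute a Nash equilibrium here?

Holding Firm B at b2: Firm A gets 6 from a3, versus 4 from a1, 3 from a2. No profitable deviation for Firm A.
Holding Firm A at a3: Firm B gets 7 from b2 but could get 8 by switching to b1. Firm B has a profitable deviation.

No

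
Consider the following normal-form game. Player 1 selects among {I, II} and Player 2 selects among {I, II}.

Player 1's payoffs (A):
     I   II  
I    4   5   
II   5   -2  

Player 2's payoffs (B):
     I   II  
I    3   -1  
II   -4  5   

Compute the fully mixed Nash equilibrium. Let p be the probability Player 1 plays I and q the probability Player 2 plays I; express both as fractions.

Each player's mixing probability is pinned down by making the *other* player indifferent.
Player 2 indifferent between I and II: p·3 + (1−p)·(-4) = p·(-1) + (1−p)·5 ⟹ (-4) + 7p = 5 + (-6)p ⟹ p = 9/13.
Player 1 indifferent between I and II: q·4 + (1−q)·5 = q·5 + (1−q)·(-2) ⟹ 5 + (-1)q = (-2) + 7q ⟹ q = 7/8.

p = 9/13, q = 7/8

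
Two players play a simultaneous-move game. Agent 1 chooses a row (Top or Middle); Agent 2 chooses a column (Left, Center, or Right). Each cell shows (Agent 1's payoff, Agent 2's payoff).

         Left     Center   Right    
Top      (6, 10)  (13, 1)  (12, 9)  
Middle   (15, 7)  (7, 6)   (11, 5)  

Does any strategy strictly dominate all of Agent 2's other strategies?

Left

A strategy is strictly dominant if it gives Agent 2 a strictly higher payoff than every other strategy, against every choice by the opponent.
Left strictly dominates: vs Top: 10 > each of {1, 9}; vs Middle: 7 > each of {6, 5}.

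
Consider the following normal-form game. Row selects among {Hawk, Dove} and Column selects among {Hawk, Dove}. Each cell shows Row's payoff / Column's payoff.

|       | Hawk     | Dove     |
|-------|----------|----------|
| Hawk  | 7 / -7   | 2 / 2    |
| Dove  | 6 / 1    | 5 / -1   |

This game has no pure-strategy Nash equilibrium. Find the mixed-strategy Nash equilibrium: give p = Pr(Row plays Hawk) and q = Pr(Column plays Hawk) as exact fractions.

In a mixed NE each player is indifferent between their pure strategies, so the opponent's mix sets the indifference.
Column indifferent between Hawk and Dove: p·(-7) + (1−p)·1 = p·2 + (1−p)·(-1) ⟹ 1 + (-8)p = (-1) + 3p ⟹ p = 2/11.
Row indifferent between Hawk and Dove: q·7 + (1−q)·2 = q·6 + (1−q)·5 ⟹ 2 + 5q = 5 + 1q ⟹ q = 3/4.

p = 2/11, q = 3/4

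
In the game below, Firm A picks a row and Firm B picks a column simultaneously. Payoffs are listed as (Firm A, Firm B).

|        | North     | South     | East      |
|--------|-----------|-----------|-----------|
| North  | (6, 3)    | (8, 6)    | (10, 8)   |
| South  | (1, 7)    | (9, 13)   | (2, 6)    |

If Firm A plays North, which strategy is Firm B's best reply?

With Firm A fixed at North, Firm B's payoffs are: North → 3, South → 6, East → 8.
The maximum is 8, achieved by East.

East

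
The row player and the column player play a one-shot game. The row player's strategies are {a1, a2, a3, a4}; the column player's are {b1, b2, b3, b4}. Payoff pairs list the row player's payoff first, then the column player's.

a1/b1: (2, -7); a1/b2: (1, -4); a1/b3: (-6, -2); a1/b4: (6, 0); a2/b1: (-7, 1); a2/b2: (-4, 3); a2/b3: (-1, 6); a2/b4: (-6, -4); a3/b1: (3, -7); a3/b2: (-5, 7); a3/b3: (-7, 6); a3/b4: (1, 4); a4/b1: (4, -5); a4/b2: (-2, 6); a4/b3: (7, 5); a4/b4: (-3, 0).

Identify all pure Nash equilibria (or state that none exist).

(a1, b4)

Check mutual best responses: a cell is a NE iff neither player can gain by unilaterally deviating.
The row player's best responses — vs b1: a4 (payoff 4); vs b2: a1 (payoff 1); vs b3: a4 (payoff 7); vs b4: a1 (payoff 6).
The column player's best responses — vs a1: b4 (payoff 0); vs a2: b3 (payoff 6); vs a3: b2 (payoff 7); vs a4: b2 (payoff 6).
The only mutual best response is (a1, b4); neither player gains by switching there.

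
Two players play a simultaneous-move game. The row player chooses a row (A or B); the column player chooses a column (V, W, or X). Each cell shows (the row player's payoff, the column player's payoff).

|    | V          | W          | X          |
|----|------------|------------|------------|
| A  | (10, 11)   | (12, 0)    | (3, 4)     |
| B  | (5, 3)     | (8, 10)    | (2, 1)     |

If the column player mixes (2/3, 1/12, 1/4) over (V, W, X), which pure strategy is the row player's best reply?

Compute the row player's expected payoff from each pure strategy against the given mix.
A: (2/3)·10 + (1/12)·12 + (1/4)·3 = 101/12
B: (2/3)·5 + (1/12)·8 + (1/4)·2 = 9/2
Highest expected payoff is 101/12, from A.

A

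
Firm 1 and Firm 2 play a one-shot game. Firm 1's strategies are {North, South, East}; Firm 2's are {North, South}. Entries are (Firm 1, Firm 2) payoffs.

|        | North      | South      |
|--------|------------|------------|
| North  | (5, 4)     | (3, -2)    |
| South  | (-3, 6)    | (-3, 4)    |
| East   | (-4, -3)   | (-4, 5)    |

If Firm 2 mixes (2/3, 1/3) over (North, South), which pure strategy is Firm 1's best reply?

Firm 1's best reply maximizes expected payoff against the mix.
North: (2/3)·5 + (1/3)·3 = 13/3
South: (2/3)·(-3) + (1/3)·(-3) = -3
East: (2/3)·(-4) + (1/3)·(-4) = -4
Highest expected payoff is 13/3, from North.

North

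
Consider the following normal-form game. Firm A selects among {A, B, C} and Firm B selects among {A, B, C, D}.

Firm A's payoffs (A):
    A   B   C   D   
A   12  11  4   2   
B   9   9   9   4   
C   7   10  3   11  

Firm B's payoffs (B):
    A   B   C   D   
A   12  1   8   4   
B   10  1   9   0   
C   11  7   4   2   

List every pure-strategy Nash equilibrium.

Find each player's best response to every opponent strategy; NE are the intersections.
Firm A's best responses — vs A: A (payoff 12); vs B: A (payoff 11); vs C: B (payoff 9); vs D: C (payoff 11).
Firm B's best responses — vs A: A (payoff 12); vs B: A (payoff 10); vs C: A (payoff 11).
The only mutual best response is (A, A); neither player gains by switching there.

(A, A)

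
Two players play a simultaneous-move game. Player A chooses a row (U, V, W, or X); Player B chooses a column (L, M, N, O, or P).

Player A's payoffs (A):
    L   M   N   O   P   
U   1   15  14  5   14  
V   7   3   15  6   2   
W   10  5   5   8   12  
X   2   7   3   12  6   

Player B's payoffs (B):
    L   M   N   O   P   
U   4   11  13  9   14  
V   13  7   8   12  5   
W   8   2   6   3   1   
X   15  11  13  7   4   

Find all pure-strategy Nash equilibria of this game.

(U, P) and (W, L)

Find each player's best response to every opponent strategy; NE are the intersections.
Player A's best responses — vs L: W (payoff 10); vs M: U (payoff 15); vs N: V (payoff 15); vs O: X (payoff 12); vs P: U (payoff 14).
Player B's best responses — vs U: P (payoff 14); vs V: L (payoff 13); vs W: L (payoff 8); vs X: L (payoff 15).
Mutual best responses occur at (U, P) and (W, L); at each, neither player gains by switching.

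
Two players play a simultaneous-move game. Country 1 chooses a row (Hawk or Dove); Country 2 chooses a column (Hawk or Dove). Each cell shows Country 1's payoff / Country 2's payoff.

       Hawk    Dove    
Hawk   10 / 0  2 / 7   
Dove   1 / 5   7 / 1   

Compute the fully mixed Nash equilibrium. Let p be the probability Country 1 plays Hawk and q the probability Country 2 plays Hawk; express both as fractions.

Each player's mixing probability is pinned down by making the *other* player indifferent.
Country 2 indifferent between Hawk and Dove: p·0 + (1−p)·5 = p·7 + (1−p)·1 ⟹ 5 + (-5)p = 1 + 6p ⟹ p = 4/11.
Country 1 indifferent between Hawk and Dove: q·10 + (1−q)·2 = q·1 + (1−q)·7 ⟹ 2 + 8q = 7 + (-6)q ⟹ q = 5/14.

p = 4/11, q = 5/14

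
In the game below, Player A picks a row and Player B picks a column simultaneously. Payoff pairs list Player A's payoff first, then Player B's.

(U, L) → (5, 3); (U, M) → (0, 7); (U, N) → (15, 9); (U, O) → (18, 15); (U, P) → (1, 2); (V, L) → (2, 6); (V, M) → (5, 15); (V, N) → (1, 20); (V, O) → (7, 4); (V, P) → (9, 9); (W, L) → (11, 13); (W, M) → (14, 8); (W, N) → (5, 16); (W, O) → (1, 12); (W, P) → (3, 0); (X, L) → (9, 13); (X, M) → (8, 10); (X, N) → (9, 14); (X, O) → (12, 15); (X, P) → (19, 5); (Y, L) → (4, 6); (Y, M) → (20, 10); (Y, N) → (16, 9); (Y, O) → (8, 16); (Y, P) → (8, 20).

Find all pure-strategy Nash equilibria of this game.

(U, O)

Find each player's best response to every opponent strategy; NE are the intersections.
Player A's best responses — vs L: W (payoff 11); vs M: Y (payoff 20); vs N: Y (payoff 16); vs O: U (payoff 18); vs P: X (payoff 19).
Player B's best responses — vs U: O (payoff 15); vs V: N (payoff 20); vs W: N (payoff 16); vs X: O (payoff 15); vs Y: P (payoff 20).
The only mutual best response is (U, O); neither player gains by switching there.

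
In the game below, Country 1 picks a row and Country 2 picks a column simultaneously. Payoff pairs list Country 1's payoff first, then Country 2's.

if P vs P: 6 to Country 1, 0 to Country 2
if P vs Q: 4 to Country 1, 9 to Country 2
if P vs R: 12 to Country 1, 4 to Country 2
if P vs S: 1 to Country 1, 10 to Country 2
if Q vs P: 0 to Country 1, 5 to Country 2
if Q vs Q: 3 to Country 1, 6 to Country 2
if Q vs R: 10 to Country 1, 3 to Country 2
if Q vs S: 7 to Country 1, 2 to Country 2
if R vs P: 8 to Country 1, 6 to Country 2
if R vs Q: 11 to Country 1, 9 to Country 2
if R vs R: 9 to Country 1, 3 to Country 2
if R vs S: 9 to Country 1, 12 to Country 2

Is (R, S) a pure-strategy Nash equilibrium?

Holding Country 2 at S: Country 1 gets 9 from R, versus 1 from P, 7 from Q. No profitable deviation for Country 1.
Holding Country 1 at R: Country 2 gets 12 from S, versus 6 from P, 9 from Q, 3 from R. No profitable deviation for Country 2 either.

Yes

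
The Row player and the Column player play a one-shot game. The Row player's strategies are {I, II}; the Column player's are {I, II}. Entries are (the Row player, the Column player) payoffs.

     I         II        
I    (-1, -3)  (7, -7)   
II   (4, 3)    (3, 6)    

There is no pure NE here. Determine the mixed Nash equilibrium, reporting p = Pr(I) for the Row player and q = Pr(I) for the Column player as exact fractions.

p = 3/7, q = 4/9

In a mixed NE each player is indifferent between their pure strategies, so the opponent's mix sets the indifference.
The Column player indifferent between I and II: p·(-3) + (1−p)·3 = p·(-7) + (1−p)·6 ⟹ 3 + (-6)p = 6 + (-13)p ⟹ p = 3/7.
The Row player indifferent between I and II: q·(-1) + (1−q)·7 = q·4 + (1−q)·3 ⟹ 7 + (-8)q = 3 + 1q ⟹ q = 4/9.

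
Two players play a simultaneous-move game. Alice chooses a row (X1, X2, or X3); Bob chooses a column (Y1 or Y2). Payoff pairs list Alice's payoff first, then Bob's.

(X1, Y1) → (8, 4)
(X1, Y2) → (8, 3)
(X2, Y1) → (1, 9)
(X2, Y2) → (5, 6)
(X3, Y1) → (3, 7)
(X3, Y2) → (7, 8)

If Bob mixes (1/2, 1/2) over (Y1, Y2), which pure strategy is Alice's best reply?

X1

Compute Alice's expected payoff from each pure strategy against the given mix.
X1: (1/2)·8 + (1/2)·8 = 8
X2: (1/2)·1 + (1/2)·5 = 3
X3: (1/2)·3 + (1/2)·7 = 5
Highest expected payoff is 8, from X1.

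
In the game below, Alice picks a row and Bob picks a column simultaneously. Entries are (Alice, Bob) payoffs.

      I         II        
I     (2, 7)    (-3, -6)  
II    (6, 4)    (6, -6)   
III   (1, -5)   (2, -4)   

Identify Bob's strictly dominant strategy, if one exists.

A strategy is strictly dominant if it gives Bob a strictly higher payoff than every other strategy, against every choice by the opponent.
I is not dominant: against III, II gives -4 > -5.
II is not dominant: against I, I gives 7 > -6.
No single strategy is best against every opponent action.

No strictly dominant strategy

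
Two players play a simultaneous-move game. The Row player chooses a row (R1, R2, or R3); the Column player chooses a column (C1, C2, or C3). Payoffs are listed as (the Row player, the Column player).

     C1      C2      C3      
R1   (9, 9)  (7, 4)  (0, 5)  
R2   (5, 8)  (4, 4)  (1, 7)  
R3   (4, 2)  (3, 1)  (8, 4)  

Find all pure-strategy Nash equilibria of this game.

(R1, C1) and (R3, C3)

Check mutual best responses: a cell is a NE iff neither player can gain by unilaterally deviating.
The Row player's best responses — vs C1: R1 (payoff 9); vs C2: R1 (payoff 7); vs C3: R3 (payoff 8).
The Column player's best responses — vs R1: C1 (payoff 9); vs R2: C1 (payoff 8); vs R3: C3 (payoff 4).
Mutual best responses occur at (R1, C1) and (R3, C3); at each, neither player gains by switching.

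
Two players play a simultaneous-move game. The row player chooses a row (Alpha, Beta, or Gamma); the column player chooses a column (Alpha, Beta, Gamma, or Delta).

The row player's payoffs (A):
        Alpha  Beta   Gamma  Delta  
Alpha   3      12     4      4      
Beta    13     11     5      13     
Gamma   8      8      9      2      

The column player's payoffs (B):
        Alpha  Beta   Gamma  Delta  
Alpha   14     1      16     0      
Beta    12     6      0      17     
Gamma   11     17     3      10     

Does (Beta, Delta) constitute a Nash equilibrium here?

Yes

Holding the column player at Delta: the row player gets 13 from Beta, versus 4 from Alpha, 2 from Gamma. No profitable deviation for the row player.
Holding the row player at Beta: the column player gets 17 from Delta, versus 12 from Alpha, 6 from Beta, 0 from Gamma. No profitable deviation for the column player either.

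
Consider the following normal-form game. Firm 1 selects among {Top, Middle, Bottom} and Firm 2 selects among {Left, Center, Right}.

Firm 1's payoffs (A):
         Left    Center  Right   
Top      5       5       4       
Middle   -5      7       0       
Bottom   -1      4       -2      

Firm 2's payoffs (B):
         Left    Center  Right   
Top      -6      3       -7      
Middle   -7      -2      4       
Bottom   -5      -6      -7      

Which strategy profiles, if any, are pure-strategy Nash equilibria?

A profile is a Nash equilibrium when each player is best-responding to the other.
Firm 1's best responses — vs Left: Top (payoff 5); vs Center: Middle (payoff 7); vs Right: Top (payoff 4).
Firm 2's best responses — vs Top: Center (payoff 3); vs Middle: Right (payoff 4); vs Bottom: Left (payoff -5).
No cell has both players best-responding. For instance, Firm 1's best reply to Center is Middle, but against Middle Firm 2 prefers Right over Center.

No pure-strategy Nash equilibrium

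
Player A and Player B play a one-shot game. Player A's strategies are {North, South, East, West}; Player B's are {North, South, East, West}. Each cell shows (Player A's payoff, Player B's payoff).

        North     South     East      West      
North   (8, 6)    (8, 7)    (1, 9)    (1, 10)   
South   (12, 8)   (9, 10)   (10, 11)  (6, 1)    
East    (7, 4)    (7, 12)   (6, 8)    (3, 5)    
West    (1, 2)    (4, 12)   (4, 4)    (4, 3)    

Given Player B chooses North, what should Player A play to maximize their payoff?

With Player B fixed at North, Player A's payoffs are: North → 8, South → 12, East → 7, West → 1.
The maximum is 12, achieved by South.

South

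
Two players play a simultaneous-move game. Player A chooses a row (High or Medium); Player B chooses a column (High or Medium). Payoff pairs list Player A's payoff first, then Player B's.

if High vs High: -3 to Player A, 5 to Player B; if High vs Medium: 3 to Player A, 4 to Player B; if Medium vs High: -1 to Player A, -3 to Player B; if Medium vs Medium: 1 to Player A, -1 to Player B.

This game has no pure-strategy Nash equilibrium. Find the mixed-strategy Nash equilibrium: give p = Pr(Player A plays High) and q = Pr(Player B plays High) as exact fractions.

p = 2/3, q = 1/2

In a mixed NE each player is indifferent between their pure strategies, so the opponent's mix sets the indifference.
Player B indifferent between High and Medium: p·5 + (1−p)·(-3) = p·4 + (1−p)·(-1) ⟹ (-3) + 8p = (-1) + 5p ⟹ p = 2/3.
Player A indifferent between High and Medium: q·(-3) + (1−q)·3 = q·(-1) + (1−q)·1 ⟹ 3 + (-6)q = 1 + (-2)q ⟹ q = 1/2.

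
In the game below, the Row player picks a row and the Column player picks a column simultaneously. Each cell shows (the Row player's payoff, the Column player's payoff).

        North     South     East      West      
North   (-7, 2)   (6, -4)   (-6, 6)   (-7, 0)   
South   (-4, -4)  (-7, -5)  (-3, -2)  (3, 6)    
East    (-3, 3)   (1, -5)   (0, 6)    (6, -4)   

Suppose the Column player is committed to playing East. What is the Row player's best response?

With the Column player fixed at East, the Row player's payoffs are: North → -6, South → -3, East → 0.
The maximum is 0, achieved by East.

East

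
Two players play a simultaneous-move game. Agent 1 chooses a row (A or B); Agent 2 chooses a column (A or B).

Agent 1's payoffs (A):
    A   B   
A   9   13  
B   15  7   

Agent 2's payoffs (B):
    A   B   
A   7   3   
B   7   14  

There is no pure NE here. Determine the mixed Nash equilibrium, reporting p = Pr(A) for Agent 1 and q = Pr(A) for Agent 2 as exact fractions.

Each player's mixing probability is pinned down by making the *other* player indifferent.
Agent 2 indifferent between A and B: p·7 + (1−p)·7 = p·3 + (1−p)·14 ⟹ 7 + 0p = 14 + (-11)p ⟹ p = 7/11.
Agent 1 indifferent between A and B: q·9 + (1−q)·13 = q·15 + (1−q)·7 ⟹ 13 + (-4)q = 7 + 8q ⟹ q = 1/2.

p = 7/11, q = 1/2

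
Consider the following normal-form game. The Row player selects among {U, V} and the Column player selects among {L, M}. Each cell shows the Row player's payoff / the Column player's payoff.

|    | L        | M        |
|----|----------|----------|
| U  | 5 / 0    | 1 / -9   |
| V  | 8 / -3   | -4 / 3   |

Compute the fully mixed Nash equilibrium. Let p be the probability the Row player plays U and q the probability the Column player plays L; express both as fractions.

p = 2/5, q = 5/8

Each player's mixing probability is pinned down by making the *other* player indifferent.
The Column player indifferent between L and M: p·0 + (1−p)·(-3) = p·(-9) + (1−p)·3 ⟹ (-3) + 3p = 3 + (-12)p ⟹ p = 2/5.
The Row player indifferent between U and V: q·5 + (1−q)·1 = q·8 + (1−q)·(-4) ⟹ 1 + 4q = (-4) + 12q ⟹ q = 5/8.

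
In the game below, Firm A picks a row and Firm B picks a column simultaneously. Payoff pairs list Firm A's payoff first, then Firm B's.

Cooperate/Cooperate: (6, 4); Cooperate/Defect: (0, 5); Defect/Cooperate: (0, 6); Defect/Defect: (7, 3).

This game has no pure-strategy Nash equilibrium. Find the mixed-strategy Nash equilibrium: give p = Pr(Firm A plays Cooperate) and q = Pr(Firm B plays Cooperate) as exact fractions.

p = 3/4, q = 7/13

In a mixed NE each player is indifferent between their pure strategies, so the opponent's mix sets the indifference.
Firm B indifferent between Cooperate and Defect: p·4 + (1−p)·6 = p·5 + (1−p)·3 ⟹ 6 + (-2)p = 3 + 2p ⟹ p = 3/4.
Firm A indifferent between Cooperate and Defect: q·6 + (1−q)·0 = q·0 + (1−q)·7 ⟹ 0 + 6q = 7 + (-7)q ⟹ q = 7/13.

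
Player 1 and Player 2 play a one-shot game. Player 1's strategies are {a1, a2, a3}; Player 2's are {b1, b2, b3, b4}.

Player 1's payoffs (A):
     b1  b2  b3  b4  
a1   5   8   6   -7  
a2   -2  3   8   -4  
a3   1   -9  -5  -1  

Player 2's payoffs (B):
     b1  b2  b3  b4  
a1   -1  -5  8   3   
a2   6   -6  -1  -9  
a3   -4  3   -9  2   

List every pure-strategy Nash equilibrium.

Find each player's best response to every opponent strategy; NE are the intersections.
Player 1's best responses — vs b1: a1 (payoff 5); vs b2: a1 (payoff 8); vs b3: a2 (payoff 8); vs b4: a3 (payoff -1).
Player 2's best responses — vs a1: b3 (payoff 8); vs a2: b1 (payoff 6); vs a3: b2 (payoff 3).
No cell has both players best-responding. For instance, Player 1's best reply to b4 is a3, but against a3 Player 2 prefers b2 over b4.

None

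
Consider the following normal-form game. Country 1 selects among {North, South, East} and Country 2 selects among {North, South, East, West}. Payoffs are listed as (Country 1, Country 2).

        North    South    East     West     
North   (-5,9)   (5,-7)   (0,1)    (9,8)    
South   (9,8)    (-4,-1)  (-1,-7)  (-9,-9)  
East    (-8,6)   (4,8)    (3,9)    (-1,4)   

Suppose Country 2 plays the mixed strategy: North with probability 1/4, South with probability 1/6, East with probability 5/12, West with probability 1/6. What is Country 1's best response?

Country 1's best reply maximizes expected payoff against the mix.
North: (1/4)·(-5) + (1/6)·5 + (5/12)·0 + (1/6)·9 = 13/12
South: (1/4)·9 + (1/6)·(-4) + (5/12)·(-1) + (1/6)·(-9) = -1/3
East: (1/4)·(-8) + (1/6)·4 + (5/12)·3 + (1/6)·(-1) = -1/4
Highest expected payoff is 13/12, from North.

North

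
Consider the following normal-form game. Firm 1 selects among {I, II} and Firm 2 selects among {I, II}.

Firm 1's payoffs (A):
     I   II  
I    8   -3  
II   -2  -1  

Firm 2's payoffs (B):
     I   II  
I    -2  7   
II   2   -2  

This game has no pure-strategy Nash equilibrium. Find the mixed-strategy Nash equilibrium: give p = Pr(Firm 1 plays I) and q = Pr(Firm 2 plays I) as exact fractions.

p = 4/13, q = 1/6

In a mixed NE each player is indifferent between their pure strategies, so the opponent's mix sets the indifference.
Firm 2 indifferent between I and II: p·(-2) + (1−p)·2 = p·7 + (1−p)·(-2) ⟹ 2 + (-4)p = (-2) + 9p ⟹ p = 4/13.
Firm 1 indifferent between I and II: q·8 + (1−q)·(-3) = q·(-2) + (1−q)·(-1) ⟹ (-3) + 11q = (-1) + (-1)q ⟹ q = 1/6.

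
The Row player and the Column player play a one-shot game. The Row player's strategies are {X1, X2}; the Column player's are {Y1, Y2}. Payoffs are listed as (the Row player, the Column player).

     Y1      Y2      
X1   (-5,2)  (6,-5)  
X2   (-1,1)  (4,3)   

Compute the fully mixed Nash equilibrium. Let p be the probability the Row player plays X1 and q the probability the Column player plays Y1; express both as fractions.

p = 2/9, q = 1/3

In a mixed NE each player is indifferent between their pure strategies, so the opponent's mix sets the indifference.
The Column player indifferent between Y1 and Y2: p·2 + (1−p)·1 = p·(-5) + (1−p)·3 ⟹ 1 + 1p = 3 + (-8)p ⟹ p = 2/9.
The Row player indifferent between X1 and X2: q·(-5) + (1−q)·6 = q·(-1) + (1−q)·4 ⟹ 6 + (-11)q = 4 + (-5)q ⟹ q = 1/3.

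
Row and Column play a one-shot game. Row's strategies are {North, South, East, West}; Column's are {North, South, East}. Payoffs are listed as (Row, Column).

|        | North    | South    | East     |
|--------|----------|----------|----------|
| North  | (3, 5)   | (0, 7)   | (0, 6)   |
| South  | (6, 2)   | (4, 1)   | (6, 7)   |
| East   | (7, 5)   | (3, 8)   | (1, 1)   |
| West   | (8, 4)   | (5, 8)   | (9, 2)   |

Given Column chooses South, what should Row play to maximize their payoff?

West

With Column fixed at South, Row's payoffs are: North → 0, South → 4, East → 3, West → 5.
The maximum is 5, achieved by West.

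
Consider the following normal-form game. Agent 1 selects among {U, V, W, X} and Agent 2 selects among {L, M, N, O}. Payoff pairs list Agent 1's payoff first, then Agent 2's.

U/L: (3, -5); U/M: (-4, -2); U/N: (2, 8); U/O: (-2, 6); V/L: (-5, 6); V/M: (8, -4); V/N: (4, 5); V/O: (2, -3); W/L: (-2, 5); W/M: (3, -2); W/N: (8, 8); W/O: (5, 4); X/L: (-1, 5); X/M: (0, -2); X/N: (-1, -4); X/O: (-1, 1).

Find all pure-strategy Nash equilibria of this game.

(W, N)

Find each player's best response to every opponent strategy; NE are the intersections.
Agent 1's best responses — vs L: U (payoff 3); vs M: V (payoff 8); vs N: W (payoff 8); vs O: W (payoff 5).
Agent 2's best responses — vs U: N (payoff 8); vs V: L (payoff 6); vs W: N (payoff 8); vs X: L (payoff 5).
The only mutual best response is (W, N); neither player gains by switching there.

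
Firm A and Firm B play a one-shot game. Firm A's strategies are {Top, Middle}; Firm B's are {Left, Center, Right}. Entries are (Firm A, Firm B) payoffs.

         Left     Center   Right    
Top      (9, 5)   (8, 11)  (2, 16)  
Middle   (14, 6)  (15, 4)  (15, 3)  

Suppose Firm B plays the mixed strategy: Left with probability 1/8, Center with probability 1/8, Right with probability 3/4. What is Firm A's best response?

Compute Firm A's expected payoff from each pure strategy against the given mix.
Top: (1/8)·9 + (1/8)·8 + (3/4)·2 = 29/8
Middle: (1/8)·14 + (1/8)·15 + (3/4)·15 = 119/8
Highest expected payoff is 119/8, from Middle.

Middle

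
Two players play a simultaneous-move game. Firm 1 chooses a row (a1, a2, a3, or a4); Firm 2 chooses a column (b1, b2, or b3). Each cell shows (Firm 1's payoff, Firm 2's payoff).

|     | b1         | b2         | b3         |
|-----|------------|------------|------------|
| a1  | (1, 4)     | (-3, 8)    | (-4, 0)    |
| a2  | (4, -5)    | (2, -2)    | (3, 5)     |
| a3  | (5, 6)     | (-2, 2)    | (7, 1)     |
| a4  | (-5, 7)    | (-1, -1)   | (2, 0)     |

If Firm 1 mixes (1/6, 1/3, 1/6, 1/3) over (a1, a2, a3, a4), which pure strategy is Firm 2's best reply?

Firm 2's best reply maximizes expected payoff against the mix.
b1: (1/6)·4 + (1/3)·(-5) + (1/6)·6 + (1/3)·7 = 7/3
b2: (1/6)·8 + (1/3)·(-2) + (1/6)·2 + (1/3)·(-1) = 2/3
b3: (1/6)·0 + (1/3)·5 + (1/6)·1 + (1/3)·0 = 11/6
Highest expected payoff is 7/3, from b1.

b1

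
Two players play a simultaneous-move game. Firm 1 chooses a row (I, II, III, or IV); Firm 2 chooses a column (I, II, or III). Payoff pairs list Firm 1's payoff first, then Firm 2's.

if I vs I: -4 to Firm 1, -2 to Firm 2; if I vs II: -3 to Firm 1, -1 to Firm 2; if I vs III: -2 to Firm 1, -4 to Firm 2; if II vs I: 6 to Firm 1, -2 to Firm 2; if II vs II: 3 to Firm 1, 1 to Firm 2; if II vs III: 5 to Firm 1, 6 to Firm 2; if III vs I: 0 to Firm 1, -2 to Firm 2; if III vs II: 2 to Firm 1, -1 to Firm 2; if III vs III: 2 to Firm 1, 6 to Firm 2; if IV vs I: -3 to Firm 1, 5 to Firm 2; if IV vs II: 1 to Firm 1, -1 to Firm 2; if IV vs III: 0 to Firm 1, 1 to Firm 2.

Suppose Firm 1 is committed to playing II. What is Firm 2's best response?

With Firm 1 fixed at II, Firm 2's payoffs are: I → -2, II → 1, III → 6.
The maximum is 6, achieved by III.

III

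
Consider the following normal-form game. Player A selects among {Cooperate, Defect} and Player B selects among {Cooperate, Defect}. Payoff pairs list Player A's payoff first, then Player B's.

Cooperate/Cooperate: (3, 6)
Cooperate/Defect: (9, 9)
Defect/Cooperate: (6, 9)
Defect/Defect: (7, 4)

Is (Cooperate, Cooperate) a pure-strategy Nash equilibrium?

Holding Player B at Cooperate: Player A gets 3 from Cooperate but could get 6 by switching to Defect. Player A has a profitable deviation.

No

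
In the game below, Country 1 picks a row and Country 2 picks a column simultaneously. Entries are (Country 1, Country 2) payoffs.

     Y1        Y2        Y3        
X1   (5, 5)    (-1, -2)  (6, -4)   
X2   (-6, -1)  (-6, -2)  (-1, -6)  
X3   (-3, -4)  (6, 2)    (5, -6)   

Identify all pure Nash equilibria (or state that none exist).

(X1, Y1) and (X3, Y2)

Find each player's best response to every opponent strategy; NE are the intersections.
Country 1's best responses — vs Y1: X1 (payoff 5); vs Y2: X3 (payoff 6); vs Y3: X1 (payoff 6).
Country 2's best responses — vs X1: Y1 (payoff 5); vs X2: Y1 (payoff -1); vs X3: Y2 (payoff 2).
Mutual best responses occur at (X1, Y1) and (X3, Y2); at each, neither player gains by switching.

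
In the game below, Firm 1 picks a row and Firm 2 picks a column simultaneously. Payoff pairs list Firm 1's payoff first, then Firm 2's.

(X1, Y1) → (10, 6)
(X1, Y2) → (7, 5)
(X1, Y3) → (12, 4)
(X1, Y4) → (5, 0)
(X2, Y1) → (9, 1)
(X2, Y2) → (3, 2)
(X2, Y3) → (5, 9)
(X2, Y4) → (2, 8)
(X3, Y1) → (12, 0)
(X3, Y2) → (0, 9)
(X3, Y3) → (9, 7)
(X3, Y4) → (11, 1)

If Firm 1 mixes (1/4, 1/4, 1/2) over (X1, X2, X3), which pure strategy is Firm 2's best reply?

Y3

Firm 2's best reply maximizes expected payoff against the mix.
Y1: (1/4)·6 + (1/4)·1 + (1/2)·0 = 7/4
Y2: (1/4)·5 + (1/4)·2 + (1/2)·9 = 25/4
Y3: (1/4)·4 + (1/4)·9 + (1/2)·7 = 27/4
Y4: (1/4)·0 + (1/4)·8 + (1/2)·1 = 5/2
Highest expected payoff is 27/4, from Y3.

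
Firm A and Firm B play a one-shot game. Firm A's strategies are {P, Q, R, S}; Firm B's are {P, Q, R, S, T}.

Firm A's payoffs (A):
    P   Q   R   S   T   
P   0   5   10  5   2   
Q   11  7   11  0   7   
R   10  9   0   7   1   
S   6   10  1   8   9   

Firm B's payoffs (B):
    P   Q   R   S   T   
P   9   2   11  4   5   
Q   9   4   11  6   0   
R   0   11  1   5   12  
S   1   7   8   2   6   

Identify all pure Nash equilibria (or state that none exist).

(Q, R)

Find each player's best response to every opponent strategy; NE are the intersections.
Firm A's best responses — vs P: Q (payoff 11); vs Q: S (payoff 10); vs R: Q (payoff 11); vs S: S (payoff 8); vs T: S (payoff 9).
Firm B's best responses — vs P: R (payoff 11); vs Q: R (payoff 11); vs R: T (payoff 12); vs S: R (payoff 8).
The only mutual best response is (Q, R); neither player gains by switching there.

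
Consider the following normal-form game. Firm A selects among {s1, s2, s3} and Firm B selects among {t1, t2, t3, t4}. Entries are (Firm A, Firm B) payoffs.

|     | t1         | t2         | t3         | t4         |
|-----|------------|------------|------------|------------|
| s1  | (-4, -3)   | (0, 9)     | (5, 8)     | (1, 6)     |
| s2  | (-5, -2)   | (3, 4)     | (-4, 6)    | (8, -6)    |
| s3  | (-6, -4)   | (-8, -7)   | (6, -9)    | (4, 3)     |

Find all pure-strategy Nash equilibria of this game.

Check mutual best responses: a cell is a NE iff neither player can gain by unilaterally deviating.
Firm A's best responses — vs t1: s1 (payoff -4); vs t2: s2 (payoff 3); vs t3: s3 (payoff 6); vs t4: s2 (payoff 8).
Firm B's best responses — vs s1: t2 (payoff 9); vs s2: t3 (payoff 6); vs s3: t4 (payoff 3).
No cell has both players best-responding. For instance, Firm A's best reply to t4 is s2, but against s2 Firm B prefers t3 over t4.

No pure-strategy Nash equilibrium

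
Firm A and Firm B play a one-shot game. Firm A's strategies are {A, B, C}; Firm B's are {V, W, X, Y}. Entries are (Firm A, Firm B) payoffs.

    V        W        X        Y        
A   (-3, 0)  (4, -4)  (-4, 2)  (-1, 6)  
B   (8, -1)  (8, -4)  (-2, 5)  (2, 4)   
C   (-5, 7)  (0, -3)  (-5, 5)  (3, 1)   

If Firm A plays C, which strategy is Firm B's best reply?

With Firm A fixed at C, Firm B's payoffs are: V → 7, W → -3, X → 5, Y → 1.
The maximum is 7, achieved by V.

V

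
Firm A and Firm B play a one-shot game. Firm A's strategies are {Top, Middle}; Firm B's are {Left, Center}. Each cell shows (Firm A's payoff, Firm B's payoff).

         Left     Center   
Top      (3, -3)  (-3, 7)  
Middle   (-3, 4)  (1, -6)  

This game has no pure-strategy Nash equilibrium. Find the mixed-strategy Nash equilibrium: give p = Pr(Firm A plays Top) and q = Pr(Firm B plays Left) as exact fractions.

Each player's mixing probability is pinned down by making the *other* player indifferent.
Firm B indifferent between Left and Center: p·(-3) + (1−p)·4 = p·7 + (1−p)·(-6) ⟹ 4 + (-7)p = (-6) + 13p ⟹ p = 1/2.
Firm A indifferent between Top and Middle: q·3 + (1−q)·(-3) = q·(-3) + (1−q)·1 ⟹ (-3) + 6q = 1 + (-4)q ⟹ q = 2/5.

p = 1/2, q = 2/5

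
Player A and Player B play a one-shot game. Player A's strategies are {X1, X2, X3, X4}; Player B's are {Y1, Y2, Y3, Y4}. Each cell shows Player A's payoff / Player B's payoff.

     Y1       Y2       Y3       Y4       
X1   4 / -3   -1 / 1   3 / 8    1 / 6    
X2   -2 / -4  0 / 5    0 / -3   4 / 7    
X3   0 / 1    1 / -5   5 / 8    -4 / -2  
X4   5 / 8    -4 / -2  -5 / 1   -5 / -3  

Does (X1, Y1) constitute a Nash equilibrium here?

No

Holding Player B at Y1: Player A gets 4 from X1 but could get 5 by switching to X4. Player A has a profitable deviation.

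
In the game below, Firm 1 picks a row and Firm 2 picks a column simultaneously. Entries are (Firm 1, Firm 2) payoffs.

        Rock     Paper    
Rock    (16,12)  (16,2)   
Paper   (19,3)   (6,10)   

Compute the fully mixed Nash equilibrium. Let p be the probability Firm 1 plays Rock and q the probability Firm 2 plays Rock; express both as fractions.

p = 7/17, q = 10/13

Each player's mixing probability is pinned down by making the *other* player indifferent.
Firm 2 indifferent between Rock and Paper: p·12 + (1−p)·3 = p·2 + (1−p)·10 ⟹ 3 + 9p = 10 + (-8)p ⟹ p = 7/17.
Firm 1 indifferent between Rock and Paper: q·16 + (1−q)·16 = q·19 + (1−q)·6 ⟹ 16 + 0q = 6 + 13q ⟹ q = 10/13.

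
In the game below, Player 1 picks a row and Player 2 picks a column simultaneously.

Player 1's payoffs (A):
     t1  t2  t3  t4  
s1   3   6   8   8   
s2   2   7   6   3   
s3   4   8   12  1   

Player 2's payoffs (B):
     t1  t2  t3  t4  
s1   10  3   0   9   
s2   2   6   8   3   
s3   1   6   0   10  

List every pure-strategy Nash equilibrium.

No pure-strategy Nash equilibrium

Check mutual best responses: a cell is a NE iff neither player can gain by unilaterally deviating.
Player 1's best responses — vs t1: s3 (payoff 4); vs t2: s3 (payoff 8); vs t3: s3 (payoff 12); vs t4: s1 (payoff 8).
Player 2's best responses — vs s1: t1 (payoff 10); vs s2: t3 (payoff 8); vs s3: t4 (payoff 10).
No cell has both players best-responding. For instance, Player 1's best reply to t1 is s3, but against s3 Player 2 prefers t4 over t1.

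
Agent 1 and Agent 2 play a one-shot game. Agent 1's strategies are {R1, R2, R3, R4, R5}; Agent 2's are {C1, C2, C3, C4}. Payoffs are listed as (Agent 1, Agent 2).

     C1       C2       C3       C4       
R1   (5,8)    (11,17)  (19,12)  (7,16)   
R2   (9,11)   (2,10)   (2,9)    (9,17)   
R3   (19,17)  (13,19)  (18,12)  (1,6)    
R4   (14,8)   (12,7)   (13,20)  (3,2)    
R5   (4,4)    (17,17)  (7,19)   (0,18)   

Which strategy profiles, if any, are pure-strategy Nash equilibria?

A profile is a Nash equilibrium when each player is best-responding to the other.
Agent 1's best responses — vs C1: R3 (payoff 19); vs C2: R5 (payoff 17); vs C3: R1 (payoff 19); vs C4: R2 (payoff 9).
Agent 2's best responses — vs R1: C2 (payoff 17); vs R2: C4 (payoff 17); vs R3: C2 (payoff 19); vs R4: C3 (payoff 20); vs R5: C3 (payoff 19).
The only mutual best response is (R2, C4); neither player gains by switching there.

(R2, C4)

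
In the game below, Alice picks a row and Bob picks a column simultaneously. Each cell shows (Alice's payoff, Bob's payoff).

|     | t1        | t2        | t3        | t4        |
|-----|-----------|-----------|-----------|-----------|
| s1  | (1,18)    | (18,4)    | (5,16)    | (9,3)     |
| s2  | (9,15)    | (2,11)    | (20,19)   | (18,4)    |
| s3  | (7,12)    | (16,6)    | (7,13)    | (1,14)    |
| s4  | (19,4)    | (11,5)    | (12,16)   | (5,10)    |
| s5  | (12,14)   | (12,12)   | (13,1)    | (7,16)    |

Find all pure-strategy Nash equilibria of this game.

Find each player's best response to every opponent strategy; NE are the intersections.
Alice's best responses — vs t1: s4 (payoff 19); vs t2: s1 (payoff 18); vs t3: s2 (payoff 20); vs t4: s2 (payoff 18).
Bob's best responses — vs s1: t1 (payoff 18); vs s2: t3 (payoff 19); vs s3: t4 (payoff 14); vs s4: t3 (payoff 16); vs s5: t4 (payoff 16).
The only mutual best response is (s2, t3); neither player gains by switching there.

(s2, t3)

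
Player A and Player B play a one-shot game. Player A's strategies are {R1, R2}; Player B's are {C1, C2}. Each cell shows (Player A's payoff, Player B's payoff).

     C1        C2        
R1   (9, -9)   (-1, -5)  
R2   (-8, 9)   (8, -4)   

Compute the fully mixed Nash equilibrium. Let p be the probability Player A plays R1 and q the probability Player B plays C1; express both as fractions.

Each player's mixing probability is pinned down by making the *other* player indifferent.
Player B indifferent between C1 and C2: p·(-9) + (1−p)·9 = p·(-5) + (1−p)·(-4) ⟹ 9 + (-18)p = (-4) + (-1)p ⟹ p = 13/17.
Player A indifferent between R1 and R2: q·9 + (1−q)·(-1) = q·(-8) + (1−q)·8 ⟹ (-1) + 10q = 8 + (-16)q ⟹ q = 9/26.

p = 13/17, q = 9/26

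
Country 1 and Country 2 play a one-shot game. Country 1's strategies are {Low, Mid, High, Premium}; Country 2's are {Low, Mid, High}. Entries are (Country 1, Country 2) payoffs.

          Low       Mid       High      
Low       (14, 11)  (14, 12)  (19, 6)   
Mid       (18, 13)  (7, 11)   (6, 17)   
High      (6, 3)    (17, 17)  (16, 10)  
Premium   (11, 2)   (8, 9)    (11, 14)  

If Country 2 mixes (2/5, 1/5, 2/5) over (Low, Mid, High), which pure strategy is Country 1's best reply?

Low

Country 1's best reply maximizes expected payoff against the mix.
Low: (2/5)·14 + (1/5)·14 + (2/5)·19 = 16
Mid: (2/5)·18 + (1/5)·7 + (2/5)·6 = 11
High: (2/5)·6 + (1/5)·17 + (2/5)·16 = 61/5
Premium: (2/5)·11 + (1/5)·8 + (2/5)·11 = 52/5
Highest expected payoff is 16, from Low.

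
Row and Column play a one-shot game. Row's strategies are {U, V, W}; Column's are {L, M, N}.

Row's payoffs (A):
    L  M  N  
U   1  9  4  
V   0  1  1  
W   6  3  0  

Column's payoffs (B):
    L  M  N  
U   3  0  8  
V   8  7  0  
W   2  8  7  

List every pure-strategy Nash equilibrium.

Find each player's best response to every opponent strategy; NE are the intersections.
Row's best responses — vs L: W (payoff 6); vs M: U (payoff 9); vs N: U (payoff 4).
Column's best responses — vs U: N (payoff 8); vs V: L (payoff 8); vs W: M (payoff 8).
The only mutual best response is (U, N); neither player gains by switching there.

(U, N)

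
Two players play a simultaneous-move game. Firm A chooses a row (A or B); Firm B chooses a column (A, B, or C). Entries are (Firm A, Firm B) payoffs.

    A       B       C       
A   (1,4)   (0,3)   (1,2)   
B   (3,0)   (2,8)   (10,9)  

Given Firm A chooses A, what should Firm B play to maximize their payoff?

A

With Firm A fixed at A, Firm B's payoffs are: A → 4, B → 3, C → 2.
The maximum is 4, achieved by A.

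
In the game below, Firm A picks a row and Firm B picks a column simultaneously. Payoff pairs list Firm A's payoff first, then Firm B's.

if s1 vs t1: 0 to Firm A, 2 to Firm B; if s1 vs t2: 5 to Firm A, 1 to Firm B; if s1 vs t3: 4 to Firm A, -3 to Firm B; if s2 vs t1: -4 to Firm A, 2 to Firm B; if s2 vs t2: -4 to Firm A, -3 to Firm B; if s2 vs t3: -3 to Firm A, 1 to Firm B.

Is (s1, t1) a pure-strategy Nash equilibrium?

Yes

Holding Firm B at t1: Firm A gets 0 from s1, versus -4 from s2. No profitable deviation for Firm A.
Holding Firm A at s1: Firm B gets 2 from t1, versus 1 from t2, -3 from t3. No profitable deviation for Firm B either.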